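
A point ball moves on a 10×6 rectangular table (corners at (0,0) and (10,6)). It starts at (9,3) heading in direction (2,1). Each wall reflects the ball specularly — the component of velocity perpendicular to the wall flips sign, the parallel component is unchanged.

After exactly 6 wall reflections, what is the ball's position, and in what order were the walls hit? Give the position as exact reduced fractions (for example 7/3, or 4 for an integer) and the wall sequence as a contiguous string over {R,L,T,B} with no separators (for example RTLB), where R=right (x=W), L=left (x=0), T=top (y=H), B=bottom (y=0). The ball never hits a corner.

Final position: (1,6)
Wall sequence: RTLBRT

1. t=1/2 → R at (10,7/2); v=(-2,1)
2. t=5/2 → T at (5,6); v=(-2,-1)
3. t=5/2 → L at (0,7/2); v=(2,-1)
4. t=7/2 → B at (7,0); v=(2,1)
5. t=3/2 → R at (10,3/2); v=(-2,1)
6. t=9/2 → T at (1,6); v=(-2,-1)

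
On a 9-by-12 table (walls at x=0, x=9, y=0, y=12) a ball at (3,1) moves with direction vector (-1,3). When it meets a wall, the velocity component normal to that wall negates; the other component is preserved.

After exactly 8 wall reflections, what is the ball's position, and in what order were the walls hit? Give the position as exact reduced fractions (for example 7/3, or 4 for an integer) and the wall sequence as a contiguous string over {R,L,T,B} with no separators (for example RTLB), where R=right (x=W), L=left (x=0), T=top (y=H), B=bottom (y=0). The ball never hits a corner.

Final position: (0,8)
Wall sequence: LTBTRBTL

1. t=3 → L at (0,10); v=(1,3)
2. t=2/3 → T at (2/3,12); v=(1,-3)
3. t=4 → B at (14/3,0); v=(1,3)
4. t=4 → T at (26/3,12); v=(1,-3)
5. t=1/3 → R at (9,11); v=(-1,-3)
6. t=11/3 → B at (16/3,0); v=(-1,3)
7. t=4 → T at (4/3,12); v=(-1,-3)
8. t=4/3 → L at (0,8); v=(1,-3)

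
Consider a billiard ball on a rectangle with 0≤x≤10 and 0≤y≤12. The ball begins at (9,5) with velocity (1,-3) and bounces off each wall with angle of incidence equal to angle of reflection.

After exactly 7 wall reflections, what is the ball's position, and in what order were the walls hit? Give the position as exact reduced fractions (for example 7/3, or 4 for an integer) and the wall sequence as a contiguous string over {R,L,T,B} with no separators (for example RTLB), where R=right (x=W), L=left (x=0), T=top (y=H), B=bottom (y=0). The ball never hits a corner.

1. t=1 → R at (10,2); v=(-1,-3)
2. t=2/3 → B at (28/3,0); v=(-1,3)
3. t=4 → T at (16/3,12); v=(-1,-3)
4. t=4 → B at (4/3,0); v=(-1,3)
5. t=4/3 → L at (0,4); v=(1,3)
6. t=8/3 → T at (8/3,12); v=(1,-3)
7. t=4 → B at (20/3,0); v=(1,3)

Final position: (20/3,0)
Wall sequence: RBTBLTB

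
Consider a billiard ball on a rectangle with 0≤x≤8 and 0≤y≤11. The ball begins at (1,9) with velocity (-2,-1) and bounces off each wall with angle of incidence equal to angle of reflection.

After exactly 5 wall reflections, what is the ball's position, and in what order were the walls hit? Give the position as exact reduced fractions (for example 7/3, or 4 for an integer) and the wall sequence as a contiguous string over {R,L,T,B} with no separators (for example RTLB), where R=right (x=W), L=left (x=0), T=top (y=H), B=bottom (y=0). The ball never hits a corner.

1. t=1/2 → L at (0,17/2); v=(2,-1)
2. t=4 → R at (8,9/2); v=(-2,-1)
3. t=4 → L at (0,1/2); v=(2,-1)
4. t=1/2 → B at (1,0); v=(2,1)
5. t=7/2 → R at (8,7/2); v=(-2,1)

Final position: (8,7/2)
Wall sequence: LRLBR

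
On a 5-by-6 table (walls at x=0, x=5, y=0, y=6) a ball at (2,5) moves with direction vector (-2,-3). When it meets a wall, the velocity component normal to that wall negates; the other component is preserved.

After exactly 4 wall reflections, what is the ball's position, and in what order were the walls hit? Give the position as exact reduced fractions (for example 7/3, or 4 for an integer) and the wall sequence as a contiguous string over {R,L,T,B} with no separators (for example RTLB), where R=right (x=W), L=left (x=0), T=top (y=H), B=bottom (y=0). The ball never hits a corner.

1. t=1 → L at (0,2); v=(2,-3)
2. t=2/3 → B at (4/3,0); v=(2,3)
3. t=11/6 → R at (5,11/2); v=(-2,3)
4. t=1/6 → T at (14/3,6); v=(-2,-3)

Final position: (14/3,6)
Wall sequence: LBRT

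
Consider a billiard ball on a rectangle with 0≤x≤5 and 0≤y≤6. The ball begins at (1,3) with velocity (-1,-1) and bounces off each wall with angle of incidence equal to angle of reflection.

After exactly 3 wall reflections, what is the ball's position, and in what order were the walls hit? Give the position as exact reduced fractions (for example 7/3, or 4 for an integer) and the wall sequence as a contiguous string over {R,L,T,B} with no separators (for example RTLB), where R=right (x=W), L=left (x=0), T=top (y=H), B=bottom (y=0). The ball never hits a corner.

1. t=1 → L at (0,2); v=(1,-1)
2. t=2 → B at (2,0); v=(1,1)
3. t=3 → R at (5,3); v=(-1,1)

Final position: (5,3)
Wall sequence: LBR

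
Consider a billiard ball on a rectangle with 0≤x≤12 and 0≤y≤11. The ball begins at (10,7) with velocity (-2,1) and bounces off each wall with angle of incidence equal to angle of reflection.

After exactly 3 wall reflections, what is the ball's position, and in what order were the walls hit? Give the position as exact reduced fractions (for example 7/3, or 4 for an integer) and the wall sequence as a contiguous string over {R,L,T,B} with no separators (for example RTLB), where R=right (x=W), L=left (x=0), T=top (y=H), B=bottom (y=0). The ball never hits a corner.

Final position: (12,4)
Wall sequence: TLR

1. t=4 → T at (2,11); v=(-2,-1)
2. t=1 → L at (0,10); v=(2,-1)
3. t=6 → R at (12,4); v=(-2,-1)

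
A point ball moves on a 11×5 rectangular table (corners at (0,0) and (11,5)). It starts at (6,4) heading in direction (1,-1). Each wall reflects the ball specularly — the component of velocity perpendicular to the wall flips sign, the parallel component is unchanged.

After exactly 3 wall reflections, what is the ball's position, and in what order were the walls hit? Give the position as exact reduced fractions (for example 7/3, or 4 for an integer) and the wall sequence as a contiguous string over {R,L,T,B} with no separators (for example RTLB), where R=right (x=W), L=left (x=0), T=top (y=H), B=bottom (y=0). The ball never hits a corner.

1. t=4 → B at (10,0); v=(1,1)
2. t=1 → R at (11,1); v=(-1,1)
3. t=4 → T at (7,5); v=(-1,-1)

Final position: (7,5)
Wall sequence: BRT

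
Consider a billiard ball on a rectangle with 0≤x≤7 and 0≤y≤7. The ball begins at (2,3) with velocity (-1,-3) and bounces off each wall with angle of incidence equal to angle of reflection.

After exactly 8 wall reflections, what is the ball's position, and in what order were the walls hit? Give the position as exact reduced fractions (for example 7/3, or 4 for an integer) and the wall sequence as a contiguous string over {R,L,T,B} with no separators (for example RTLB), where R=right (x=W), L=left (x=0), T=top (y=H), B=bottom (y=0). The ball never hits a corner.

Final position: (10/3,7)
Wall sequence: BLTBTRBT

1. t=1 → B at (1,0); v=(-1,3)
2. t=1 → L at (0,3); v=(1,3)
3. t=4/3 → T at (4/3,7); v=(1,-3)
4. t=7/3 → B at (11/3,0); v=(1,3)
5. t=7/3 → T at (6,7); v=(1,-3)
6. t=1 → R at (7,4); v=(-1,-3)
7. t=4/3 → B at (17/3,0); v=(-1,3)
8. t=7/3 → T at (10/3,7); v=(-1,-3)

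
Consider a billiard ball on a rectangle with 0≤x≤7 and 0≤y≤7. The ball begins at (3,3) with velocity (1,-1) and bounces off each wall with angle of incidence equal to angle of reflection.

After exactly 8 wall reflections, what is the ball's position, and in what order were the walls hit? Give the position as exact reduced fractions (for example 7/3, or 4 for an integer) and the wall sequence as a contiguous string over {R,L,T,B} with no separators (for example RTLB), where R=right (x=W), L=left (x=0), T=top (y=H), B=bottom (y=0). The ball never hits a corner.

Final position: (0,6)
Wall sequence: BRTLBRTL

1. t=3 → B at (6,0); v=(1,1)
2. t=1 → R at (7,1); v=(-1,1)
3. t=6 → T at (1,7); v=(-1,-1)
4. t=1 → L at (0,6); v=(1,-1)
5. t=6 → B at (6,0); v=(1,1)
6. t=1 → R at (7,1); v=(-1,1)
7. t=6 → T at (1,7); v=(-1,-1)
8. t=1 → L at (0,6); v=(1,-1)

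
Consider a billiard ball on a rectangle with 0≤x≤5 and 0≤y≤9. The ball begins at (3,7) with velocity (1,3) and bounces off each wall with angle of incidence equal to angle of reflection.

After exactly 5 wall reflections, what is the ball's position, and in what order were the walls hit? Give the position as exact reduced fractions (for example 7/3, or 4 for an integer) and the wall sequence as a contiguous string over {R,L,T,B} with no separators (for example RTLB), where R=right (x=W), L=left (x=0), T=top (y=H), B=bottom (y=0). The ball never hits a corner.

1. t=2/3 → T at (11/3,9); v=(1,-3)
2. t=4/3 → R at (5,5); v=(-1,-3)
3. t=5/3 → B at (10/3,0); v=(-1,3)
4. t=3 → T at (1/3,9); v=(-1,-3)
5. t=1/3 → L at (0,8); v=(1,-3)

Final position: (0,8)
Wall sequence: TRBTL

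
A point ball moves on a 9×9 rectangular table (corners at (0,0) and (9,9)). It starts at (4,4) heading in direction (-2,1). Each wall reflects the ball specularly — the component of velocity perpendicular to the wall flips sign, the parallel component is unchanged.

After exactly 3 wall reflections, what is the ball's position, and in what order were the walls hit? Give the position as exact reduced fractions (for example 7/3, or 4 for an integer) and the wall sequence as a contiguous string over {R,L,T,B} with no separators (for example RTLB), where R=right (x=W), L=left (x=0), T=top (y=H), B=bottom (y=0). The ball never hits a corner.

1. t=2 → L at (0,6); v=(2,1)
2. t=3 → T at (6,9); v=(2,-1)
3. t=3/2 → R at (9,15/2); v=(-2,-1)

Final position: (9,15/2)
Wall sequence: LTR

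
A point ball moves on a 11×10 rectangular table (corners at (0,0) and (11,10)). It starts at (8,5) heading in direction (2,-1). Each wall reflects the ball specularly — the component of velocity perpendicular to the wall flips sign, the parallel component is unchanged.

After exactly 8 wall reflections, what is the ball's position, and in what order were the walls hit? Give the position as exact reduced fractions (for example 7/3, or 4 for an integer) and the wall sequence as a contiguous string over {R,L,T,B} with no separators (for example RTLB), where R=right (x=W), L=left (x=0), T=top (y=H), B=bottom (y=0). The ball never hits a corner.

Final position: (8,0)
Wall sequence: RBLRTLRB

1. t=3/2 → R at (11,7/2); v=(-2,-1)
2. t=7/2 → B at (4,0); v=(-2,1)
3. t=2 → L at (0,2); v=(2,1)
4. t=11/2 → R at (11,15/2); v=(-2,1)
5. t=5/2 → T at (6,10); v=(-2,-1)
6. t=3 → L at (0,7); v=(2,-1)
7. t=11/2 → R at (11,3/2); v=(-2,-1)
8. t=3/2 → B at (8,0); v=(-2,1)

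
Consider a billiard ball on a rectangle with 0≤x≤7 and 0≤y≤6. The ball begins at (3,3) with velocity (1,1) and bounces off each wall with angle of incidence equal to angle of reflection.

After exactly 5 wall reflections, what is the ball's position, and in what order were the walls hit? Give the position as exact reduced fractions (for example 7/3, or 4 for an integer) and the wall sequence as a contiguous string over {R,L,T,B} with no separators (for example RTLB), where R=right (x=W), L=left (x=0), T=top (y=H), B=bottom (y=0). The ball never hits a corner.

Final position: (4,6)
Wall sequence: TRBLT

1. t=3 → T at (6,6); v=(1,-1)
2. t=1 → R at (7,5); v=(-1,-1)
3. t=5 → B at (2,0); v=(-1,1)
4. t=2 → L at (0,2); v=(1,1)
5. t=4 → T at (4,6); v=(1,-1)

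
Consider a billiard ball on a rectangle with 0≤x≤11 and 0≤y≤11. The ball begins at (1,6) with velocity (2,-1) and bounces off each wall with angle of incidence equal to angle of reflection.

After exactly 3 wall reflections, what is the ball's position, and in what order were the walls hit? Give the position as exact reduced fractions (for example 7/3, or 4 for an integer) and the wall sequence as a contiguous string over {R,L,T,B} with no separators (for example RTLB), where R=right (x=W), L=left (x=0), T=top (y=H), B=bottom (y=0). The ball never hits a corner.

Final position: (0,9/2)
Wall sequence: RBL

1. t=5 → R at (11,1); v=(-2,-1)
2. t=1 → B at (9,0); v=(-2,1)
3. t=9/2 → L at (0,9/2); v=(2,1)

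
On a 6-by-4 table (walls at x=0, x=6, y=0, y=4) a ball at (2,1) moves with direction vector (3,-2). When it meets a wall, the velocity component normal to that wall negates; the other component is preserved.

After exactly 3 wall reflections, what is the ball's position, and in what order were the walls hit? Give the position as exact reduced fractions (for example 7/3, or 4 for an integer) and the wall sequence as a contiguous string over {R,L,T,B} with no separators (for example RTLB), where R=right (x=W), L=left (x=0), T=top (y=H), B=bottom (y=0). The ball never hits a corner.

1. t=1/2 → B at (7/2,0); v=(3,2)
2. t=5/6 → R at (6,5/3); v=(-3,2)
3. t=7/6 → T at (5/2,4); v=(-3,-2)

Final position: (5/2,4)
Wall sequence: BRT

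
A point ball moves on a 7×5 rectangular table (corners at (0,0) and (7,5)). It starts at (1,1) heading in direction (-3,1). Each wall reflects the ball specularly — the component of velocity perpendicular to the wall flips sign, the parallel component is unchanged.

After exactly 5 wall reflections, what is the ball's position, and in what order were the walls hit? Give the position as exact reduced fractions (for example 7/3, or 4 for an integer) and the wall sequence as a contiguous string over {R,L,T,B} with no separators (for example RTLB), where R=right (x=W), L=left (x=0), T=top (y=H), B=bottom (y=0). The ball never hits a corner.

1. t=1/3 → L at (0,4/3); v=(3,1)
2. t=7/3 → R at (7,11/3); v=(-3,1)
3. t=4/3 → T at (3,5); v=(-3,-1)
4. t=1 → L at (0,4); v=(3,-1)
5. t=7/3 → R at (7,5/3); v=(-3,-1)

Final position: (7,5/3)
Wall sequence: LRTLR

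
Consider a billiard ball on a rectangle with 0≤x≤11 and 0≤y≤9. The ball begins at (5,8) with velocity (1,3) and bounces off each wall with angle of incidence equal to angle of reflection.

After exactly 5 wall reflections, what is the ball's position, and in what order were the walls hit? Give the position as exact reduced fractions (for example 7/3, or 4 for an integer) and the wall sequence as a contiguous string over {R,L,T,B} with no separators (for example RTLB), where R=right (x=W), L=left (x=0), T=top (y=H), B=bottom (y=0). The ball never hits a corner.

Final position: (23/3,0)
Wall sequence: TBRTB

1. t=1/3 → T at (16/3,9); v=(1,-3)
2. t=3 → B at (25/3,0); v=(1,3)
3. t=8/3 → R at (11,8); v=(-1,3)
4. t=1/3 → T at (32/3,9); v=(-1,-3)
5. t=3 → B at (23/3,0); v=(-1,3)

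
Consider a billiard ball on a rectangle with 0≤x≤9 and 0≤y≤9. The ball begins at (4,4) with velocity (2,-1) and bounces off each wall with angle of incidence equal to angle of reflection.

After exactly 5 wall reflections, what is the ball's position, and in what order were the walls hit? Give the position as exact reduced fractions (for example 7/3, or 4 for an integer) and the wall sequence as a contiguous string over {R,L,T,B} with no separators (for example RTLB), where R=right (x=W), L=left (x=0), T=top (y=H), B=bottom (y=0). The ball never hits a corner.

Final position: (6,9)
Wall sequence: RBLRT

1. t=5/2 → R at (9,3/2); v=(-2,-1)
2. t=3/2 → B at (6,0); v=(-2,1)
3. t=3 → L at (0,3); v=(2,1)
4. t=9/2 → R at (9,15/2); v=(-2,1)
5. t=3/2 → T at (6,9); v=(-2,-1)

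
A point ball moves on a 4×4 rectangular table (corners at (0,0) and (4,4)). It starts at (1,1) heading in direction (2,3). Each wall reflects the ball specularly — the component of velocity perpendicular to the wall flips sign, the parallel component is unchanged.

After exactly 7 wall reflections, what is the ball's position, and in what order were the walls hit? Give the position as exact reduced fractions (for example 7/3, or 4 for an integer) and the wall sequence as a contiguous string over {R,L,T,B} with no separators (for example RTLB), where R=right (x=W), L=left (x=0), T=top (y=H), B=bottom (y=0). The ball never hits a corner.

1. t=1 → T at (3,4); v=(2,-3)
2. t=1/2 → R at (4,5/2); v=(-2,-3)
3. t=5/6 → B at (7/3,0); v=(-2,3)
4. t=7/6 → L at (0,7/2); v=(2,3)
5. t=1/6 → T at (1/3,4); v=(2,-3)
6. t=4/3 → B at (3,0); v=(2,3)
7. t=1/2 → R at (4,3/2); v=(-2,3)

Final position: (4,3/2)
Wall sequence: TRBLTBR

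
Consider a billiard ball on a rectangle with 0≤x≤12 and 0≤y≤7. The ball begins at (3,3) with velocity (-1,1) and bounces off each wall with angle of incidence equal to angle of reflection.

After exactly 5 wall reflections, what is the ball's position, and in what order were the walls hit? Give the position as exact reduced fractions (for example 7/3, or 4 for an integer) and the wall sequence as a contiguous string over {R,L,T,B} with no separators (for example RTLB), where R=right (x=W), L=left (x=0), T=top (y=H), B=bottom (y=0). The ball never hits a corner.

Final position: (9,7)
Wall sequence: LTBRT

1. t=3 → L at (0,6); v=(1,1)
2. t=1 → T at (1,7); v=(1,-1)
3. t=7 → B at (8,0); v=(1,1)
4. t=4 → R at (12,4); v=(-1,1)
5. t=3 → T at (9,7); v=(-1,-1)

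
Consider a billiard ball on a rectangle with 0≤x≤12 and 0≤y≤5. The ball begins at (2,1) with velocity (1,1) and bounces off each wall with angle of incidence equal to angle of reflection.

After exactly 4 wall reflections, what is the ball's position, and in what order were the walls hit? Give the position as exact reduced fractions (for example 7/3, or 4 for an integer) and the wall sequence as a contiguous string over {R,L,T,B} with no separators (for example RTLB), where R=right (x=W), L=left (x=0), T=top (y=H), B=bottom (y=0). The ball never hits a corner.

1. t=4 → T at (6,5); v=(1,-1)
2. t=5 → B at (11,0); v=(1,1)
3. t=1 → R at (12,1); v=(-1,1)
4. t=4 → T at (8,5); v=(-1,-1)

Final position: (8,5)
Wall sequence: TBRT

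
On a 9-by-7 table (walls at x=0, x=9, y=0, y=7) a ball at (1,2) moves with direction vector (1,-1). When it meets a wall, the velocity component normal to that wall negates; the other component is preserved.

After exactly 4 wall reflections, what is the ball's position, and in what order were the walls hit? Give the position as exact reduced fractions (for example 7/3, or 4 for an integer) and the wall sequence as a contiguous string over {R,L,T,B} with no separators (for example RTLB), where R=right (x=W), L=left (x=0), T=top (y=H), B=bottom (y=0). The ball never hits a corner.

Final position: (1,0)
Wall sequence: BRTB

1. t=2 → B at (3,0); v=(1,1)
2. t=6 → R at (9,6); v=(-1,1)
3. t=1 → T at (8,7); v=(-1,-1)
4. t=7 → B at (1,0); v=(-1,1)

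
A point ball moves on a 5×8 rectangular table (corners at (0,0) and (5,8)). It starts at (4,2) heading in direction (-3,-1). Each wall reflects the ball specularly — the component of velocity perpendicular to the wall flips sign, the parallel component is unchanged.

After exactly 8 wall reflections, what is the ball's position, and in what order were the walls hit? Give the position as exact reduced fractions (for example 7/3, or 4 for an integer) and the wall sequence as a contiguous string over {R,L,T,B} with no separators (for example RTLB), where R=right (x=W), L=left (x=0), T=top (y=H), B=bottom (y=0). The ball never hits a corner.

1. t=4/3 → L at (0,2/3); v=(3,-1)
2. t=2/3 → B at (2,0); v=(3,1)
3. t=1 → R at (5,1); v=(-3,1)
4. t=5/3 → L at (0,8/3); v=(3,1)
5. t=5/3 → R at (5,13/3); v=(-3,1)
6. t=5/3 → L at (0,6); v=(3,1)
7. t=5/3 → R at (5,23/3); v=(-3,1)
8. t=1/3 → T at (4,8); v=(-3,-1)

Final position: (4,8)
Wall sequence: LBRLRLRT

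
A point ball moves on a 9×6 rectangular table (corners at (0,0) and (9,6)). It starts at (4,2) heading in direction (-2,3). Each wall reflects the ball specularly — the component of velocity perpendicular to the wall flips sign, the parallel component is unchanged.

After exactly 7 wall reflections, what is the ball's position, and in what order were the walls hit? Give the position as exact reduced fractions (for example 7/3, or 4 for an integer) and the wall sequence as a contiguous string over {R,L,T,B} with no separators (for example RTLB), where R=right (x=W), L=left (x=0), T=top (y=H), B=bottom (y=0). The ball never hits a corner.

Final position: (10/3,6)
Wall sequence: TLBTRBT

1. t=4/3 → T at (4/3,6); v=(-2,-3)
2. t=2/3 → L at (0,4); v=(2,-3)
3. t=4/3 → B at (8/3,0); v=(2,3)
4. t=2 → T at (20/3,6); v=(2,-3)
5. t=7/6 → R at (9,5/2); v=(-2,-3)
6. t=5/6 → B at (22/3,0); v=(-2,3)
7. t=2 → T at (10/3,6); v=(-2,-3)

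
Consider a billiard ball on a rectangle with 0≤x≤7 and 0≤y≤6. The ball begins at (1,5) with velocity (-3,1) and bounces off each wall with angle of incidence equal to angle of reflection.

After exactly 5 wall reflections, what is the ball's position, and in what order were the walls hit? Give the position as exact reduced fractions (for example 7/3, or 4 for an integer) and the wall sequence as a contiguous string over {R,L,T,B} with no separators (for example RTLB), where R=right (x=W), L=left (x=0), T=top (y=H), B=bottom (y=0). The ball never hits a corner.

Final position: (6,0)
Wall sequence: LTRLB

1. t=1/3 → L at (0,16/3); v=(3,1)
2. t=2/3 → T at (2,6); v=(3,-1)
3. t=5/3 → R at (7,13/3); v=(-3,-1)
4. t=7/3 → L at (0,2); v=(3,-1)
5. t=2 → B at (6,0); v=(3,1)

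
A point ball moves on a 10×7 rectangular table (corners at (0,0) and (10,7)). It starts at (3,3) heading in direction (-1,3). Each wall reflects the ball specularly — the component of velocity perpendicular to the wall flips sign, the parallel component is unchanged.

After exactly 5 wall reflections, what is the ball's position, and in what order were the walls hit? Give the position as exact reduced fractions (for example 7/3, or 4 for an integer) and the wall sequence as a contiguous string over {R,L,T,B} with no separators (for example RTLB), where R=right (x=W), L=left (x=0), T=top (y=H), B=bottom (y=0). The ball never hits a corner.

Final position: (16/3,0)
Wall sequence: TLBTB

1. t=4/3 → T at (5/3,7); v=(-1,-3)
2. t=5/3 → L at (0,2); v=(1,-3)
3. t=2/3 → B at (2/3,0); v=(1,3)
4. t=7/3 → T at (3,7); v=(1,-3)
5. t=7/3 → B at (16/3,0); v=(1,3)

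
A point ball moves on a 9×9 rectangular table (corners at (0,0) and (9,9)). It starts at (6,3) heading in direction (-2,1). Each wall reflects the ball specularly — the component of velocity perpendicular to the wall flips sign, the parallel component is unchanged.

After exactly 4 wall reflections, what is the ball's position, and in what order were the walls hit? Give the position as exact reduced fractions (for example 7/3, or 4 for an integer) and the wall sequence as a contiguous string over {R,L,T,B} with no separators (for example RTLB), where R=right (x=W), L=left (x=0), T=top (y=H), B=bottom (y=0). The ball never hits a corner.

Final position: (0,3)
Wall sequence: LTRL

1. t=3 → L at (0,6); v=(2,1)
2. t=3 → T at (6,9); v=(2,-1)
3. t=3/2 → R at (9,15/2); v=(-2,-1)
4. t=9/2 → L at (0,3); v=(2,-1)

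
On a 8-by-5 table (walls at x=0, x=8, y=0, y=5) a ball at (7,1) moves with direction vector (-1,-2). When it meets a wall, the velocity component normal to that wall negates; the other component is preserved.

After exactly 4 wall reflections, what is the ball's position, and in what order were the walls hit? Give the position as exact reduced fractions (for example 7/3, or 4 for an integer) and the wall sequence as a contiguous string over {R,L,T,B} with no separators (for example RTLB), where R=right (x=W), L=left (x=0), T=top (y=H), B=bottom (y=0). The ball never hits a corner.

1. t=1/2 → B at (13/2,0); v=(-1,2)
2. t=5/2 → T at (4,5); v=(-1,-2)
3. t=5/2 → B at (3/2,0); v=(-1,2)
4. t=3/2 → L at (0,3); v=(1,2)

Final position: (0,3)
Wall sequence: BTBL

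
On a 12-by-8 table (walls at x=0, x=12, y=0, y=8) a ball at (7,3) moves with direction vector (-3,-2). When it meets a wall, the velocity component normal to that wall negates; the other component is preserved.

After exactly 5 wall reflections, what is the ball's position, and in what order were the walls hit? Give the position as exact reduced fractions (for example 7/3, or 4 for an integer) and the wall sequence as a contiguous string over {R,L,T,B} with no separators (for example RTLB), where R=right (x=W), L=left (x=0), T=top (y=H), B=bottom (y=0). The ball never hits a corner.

1. t=3/2 → B at (5/2,0); v=(-3,2)
2. t=5/6 → L at (0,5/3); v=(3,2)
3. t=19/6 → T at (19/2,8); v=(3,-2)
4. t=5/6 → R at (12,19/3); v=(-3,-2)
5. t=19/6 → B at (5/2,0); v=(-3,2)

Final position: (5/2,0)
Wall sequence: BLTRB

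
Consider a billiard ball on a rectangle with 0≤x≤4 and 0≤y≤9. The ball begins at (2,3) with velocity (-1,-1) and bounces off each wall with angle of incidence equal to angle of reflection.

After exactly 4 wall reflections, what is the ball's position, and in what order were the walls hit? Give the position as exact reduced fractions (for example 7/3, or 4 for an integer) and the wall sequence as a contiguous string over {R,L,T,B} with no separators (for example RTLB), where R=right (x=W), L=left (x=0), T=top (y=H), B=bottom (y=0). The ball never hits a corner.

Final position: (0,7)
Wall sequence: LBRL

1. t=2 → L at (0,1); v=(1,-1)
2. t=1 → B at (1,0); v=(1,1)
3. t=3 → R at (4,3); v=(-1,1)
4. t=4 → L at (0,7); v=(1,1)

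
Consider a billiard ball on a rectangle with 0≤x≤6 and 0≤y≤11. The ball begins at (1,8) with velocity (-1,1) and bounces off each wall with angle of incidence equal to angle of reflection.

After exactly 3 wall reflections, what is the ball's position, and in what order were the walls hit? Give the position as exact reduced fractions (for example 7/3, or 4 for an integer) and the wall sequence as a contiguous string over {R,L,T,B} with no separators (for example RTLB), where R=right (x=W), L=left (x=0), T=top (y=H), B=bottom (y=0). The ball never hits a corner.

1. t=1 → L at (0,9); v=(1,1)
2. t=2 → T at (2,11); v=(1,-1)
3. t=4 → R at (6,7); v=(-1,-1)

Final position: (6,7)
Wall sequence: LTR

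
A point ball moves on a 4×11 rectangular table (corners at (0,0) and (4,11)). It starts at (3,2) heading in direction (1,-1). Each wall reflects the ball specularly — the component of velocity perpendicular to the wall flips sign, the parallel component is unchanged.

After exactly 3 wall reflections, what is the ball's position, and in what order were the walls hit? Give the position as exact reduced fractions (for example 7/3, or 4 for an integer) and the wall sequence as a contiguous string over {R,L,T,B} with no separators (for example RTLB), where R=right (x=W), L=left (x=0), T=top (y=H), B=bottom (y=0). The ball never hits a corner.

1. t=1 → R at (4,1); v=(-1,-1)
2. t=1 → B at (3,0); v=(-1,1)
3. t=3 → L at (0,3); v=(1,1)

Final position: (0,3)
Wall sequence: RBL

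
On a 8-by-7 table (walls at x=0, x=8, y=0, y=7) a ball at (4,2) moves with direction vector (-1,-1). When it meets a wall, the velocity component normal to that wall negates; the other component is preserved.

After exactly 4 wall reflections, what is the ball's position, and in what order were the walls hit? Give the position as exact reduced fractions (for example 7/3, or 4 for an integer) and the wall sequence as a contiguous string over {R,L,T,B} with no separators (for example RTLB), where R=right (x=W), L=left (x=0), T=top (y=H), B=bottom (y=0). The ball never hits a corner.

1. t=2 → B at (2,0); v=(-1,1)
2. t=2 → L at (0,2); v=(1,1)
3. t=5 → T at (5,7); v=(1,-1)
4. t=3 → R at (8,4); v=(-1,-1)

Final position: (8,4)
Wall sequence: BLTR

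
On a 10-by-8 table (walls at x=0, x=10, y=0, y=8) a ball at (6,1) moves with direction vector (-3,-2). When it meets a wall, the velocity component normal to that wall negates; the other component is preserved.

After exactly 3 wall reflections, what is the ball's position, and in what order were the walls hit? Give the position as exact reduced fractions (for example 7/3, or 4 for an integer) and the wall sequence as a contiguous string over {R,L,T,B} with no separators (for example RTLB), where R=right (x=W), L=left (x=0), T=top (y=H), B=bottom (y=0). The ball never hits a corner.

1. t=1/2 → B at (9/2,0); v=(-3,2)
2. t=3/2 → L at (0,3); v=(3,2)
3. t=5/2 → T at (15/2,8); v=(3,-2)

Final position: (15/2,8)
Wall sequence: BLT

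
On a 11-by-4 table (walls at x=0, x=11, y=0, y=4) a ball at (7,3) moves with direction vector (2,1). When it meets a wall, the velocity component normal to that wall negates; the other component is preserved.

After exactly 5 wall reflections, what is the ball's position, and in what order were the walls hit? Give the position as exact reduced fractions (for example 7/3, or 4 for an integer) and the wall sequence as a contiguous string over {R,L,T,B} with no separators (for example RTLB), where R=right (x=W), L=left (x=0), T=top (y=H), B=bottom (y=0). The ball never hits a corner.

Final position: (3,4)
Wall sequence: TRBLT

1. t=1 → T at (9,4); v=(2,-1)
2. t=1 → R at (11,3); v=(-2,-1)
3. t=3 → B at (5,0); v=(-2,1)
4. t=5/2 → L at (0,5/2); v=(2,1)
5. t=3/2 → T at (3,4); v=(2,-1)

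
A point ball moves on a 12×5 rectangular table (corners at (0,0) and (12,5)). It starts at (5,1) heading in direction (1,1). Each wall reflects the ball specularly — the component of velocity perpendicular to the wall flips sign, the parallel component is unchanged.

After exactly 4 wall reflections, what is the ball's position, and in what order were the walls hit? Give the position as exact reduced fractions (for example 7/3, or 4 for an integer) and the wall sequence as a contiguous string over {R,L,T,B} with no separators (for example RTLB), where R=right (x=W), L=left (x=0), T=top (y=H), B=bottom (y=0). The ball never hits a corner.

Final position: (5,5)
Wall sequence: TRBT

1. t=4 → T at (9,5); v=(1,-1)
2. t=3 → R at (12,2); v=(-1,-1)
3. t=2 → B at (10,0); v=(-1,1)
4. t=5 → T at (5,5); v=(-1,-1)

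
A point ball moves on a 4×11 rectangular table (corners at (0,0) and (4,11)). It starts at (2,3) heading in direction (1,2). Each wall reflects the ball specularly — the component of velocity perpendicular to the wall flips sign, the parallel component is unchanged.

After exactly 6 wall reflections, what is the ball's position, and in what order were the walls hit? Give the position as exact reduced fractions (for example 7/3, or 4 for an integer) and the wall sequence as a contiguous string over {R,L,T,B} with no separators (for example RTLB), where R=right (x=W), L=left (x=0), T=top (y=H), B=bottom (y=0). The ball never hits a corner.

Final position: (0,9)
Wall sequence: RTLBRL

1. t=2 → R at (4,7); v=(-1,2)
2. t=2 → T at (2,11); v=(-1,-2)
3. t=2 → L at (0,7); v=(1,-2)
4. t=7/2 → B at (7/2,0); v=(1,2)
5. t=1/2 → R at (4,1); v=(-1,2)
6. t=4 → L at (0,9); v=(1,2)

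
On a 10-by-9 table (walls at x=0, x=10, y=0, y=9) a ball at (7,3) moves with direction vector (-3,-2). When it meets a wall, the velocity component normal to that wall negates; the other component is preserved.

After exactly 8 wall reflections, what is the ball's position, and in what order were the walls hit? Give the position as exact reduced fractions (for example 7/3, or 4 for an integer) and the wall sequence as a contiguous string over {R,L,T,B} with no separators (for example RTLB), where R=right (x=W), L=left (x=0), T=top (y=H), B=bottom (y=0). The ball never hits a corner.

1. t=3/2 → B at (5/2,0); v=(-3,2)
2. t=5/6 → L at (0,5/3); v=(3,2)
3. t=10/3 → R at (10,25/3); v=(-3,2)
4. t=1/3 → T at (9,9); v=(-3,-2)
5. t=3 → L at (0,3); v=(3,-2)
6. t=3/2 → B at (9/2,0); v=(3,2)
7. t=11/6 → R at (10,11/3); v=(-3,2)
8. t=8/3 → T at (2,9); v=(-3,-2)

Final position: (2,9)
Wall sequence: BLRTLBRT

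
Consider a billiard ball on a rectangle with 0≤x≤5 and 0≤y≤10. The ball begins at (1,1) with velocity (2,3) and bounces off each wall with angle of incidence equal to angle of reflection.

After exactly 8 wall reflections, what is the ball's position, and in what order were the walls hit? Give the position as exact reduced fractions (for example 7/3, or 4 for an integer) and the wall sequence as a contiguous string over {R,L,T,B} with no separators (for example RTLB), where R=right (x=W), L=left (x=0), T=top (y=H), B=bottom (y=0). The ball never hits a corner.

Final position: (5,3)
Wall sequence: RTLBRLTR

1. t=2 → R at (5,7); v=(-2,3)
2. t=1 → T at (3,10); v=(-2,-3)
3. t=3/2 → L at (0,11/2); v=(2,-3)
4. t=11/6 → B at (11/3,0); v=(2,3)
5. t=2/3 → R at (5,2); v=(-2,3)
6. t=5/2 → L at (0,19/2); v=(2,3)
7. t=1/6 → T at (1/3,10); v=(2,-3)
8. t=7/3 → R at (5,3); v=(-2,-3)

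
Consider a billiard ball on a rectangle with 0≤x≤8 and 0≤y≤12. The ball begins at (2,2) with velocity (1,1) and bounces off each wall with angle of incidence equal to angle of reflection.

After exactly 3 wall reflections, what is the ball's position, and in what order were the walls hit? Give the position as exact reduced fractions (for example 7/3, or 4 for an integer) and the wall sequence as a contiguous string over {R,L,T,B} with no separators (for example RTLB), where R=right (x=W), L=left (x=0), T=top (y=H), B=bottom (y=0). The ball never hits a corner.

1. t=6 → R at (8,8); v=(-1,1)
2. t=4 → T at (4,12); v=(-1,-1)
3. t=4 → L at (0,8); v=(1,-1)

Final position: (0,8)
Wall sequence: RTL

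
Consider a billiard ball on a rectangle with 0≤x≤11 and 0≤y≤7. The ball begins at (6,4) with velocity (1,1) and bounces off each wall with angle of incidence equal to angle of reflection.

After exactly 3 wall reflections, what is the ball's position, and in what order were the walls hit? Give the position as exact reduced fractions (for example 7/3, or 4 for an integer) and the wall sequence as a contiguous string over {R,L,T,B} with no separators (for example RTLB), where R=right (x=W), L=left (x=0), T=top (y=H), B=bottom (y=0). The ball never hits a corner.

Final position: (6,0)
Wall sequence: TRB

1. t=3 → T at (9,7); v=(1,-1)
2. t=2 → R at (11,5); v=(-1,-1)
3. t=5 → B at (6,0); v=(-1,1)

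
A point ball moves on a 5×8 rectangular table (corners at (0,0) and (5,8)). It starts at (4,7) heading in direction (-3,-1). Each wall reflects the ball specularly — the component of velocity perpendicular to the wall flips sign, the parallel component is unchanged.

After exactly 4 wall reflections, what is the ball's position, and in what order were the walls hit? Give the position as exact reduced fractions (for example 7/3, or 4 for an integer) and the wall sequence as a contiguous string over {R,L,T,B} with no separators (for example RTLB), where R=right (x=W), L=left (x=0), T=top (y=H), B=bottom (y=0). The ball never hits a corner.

Final position: (5,2/3)
Wall sequence: LRLR

1. t=4/3 → L at (0,17/3); v=(3,-1)
2. t=5/3 → R at (5,4); v=(-3,-1)
3. t=5/3 → L at (0,7/3); v=(3,-1)
4. t=5/3 → R at (5,2/3); v=(-3,-1)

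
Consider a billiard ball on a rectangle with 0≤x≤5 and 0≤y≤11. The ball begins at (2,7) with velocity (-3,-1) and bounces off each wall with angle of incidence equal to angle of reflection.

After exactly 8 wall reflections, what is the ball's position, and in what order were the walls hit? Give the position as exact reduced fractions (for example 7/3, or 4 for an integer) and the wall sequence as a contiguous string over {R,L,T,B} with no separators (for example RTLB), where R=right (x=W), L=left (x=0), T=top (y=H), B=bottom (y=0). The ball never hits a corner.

Final position: (0,11/3)
Wall sequence: LRLRBLRL

1. t=2/3 → L at (0,19/3); v=(3,-1)
2. t=5/3 → R at (5,14/3); v=(-3,-1)
3. t=5/3 → L at (0,3); v=(3,-1)
4. t=5/3 → R at (5,4/3); v=(-3,-1)
5. t=4/3 → B at (1,0); v=(-3,1)
6. t=1/3 → L at (0,1/3); v=(3,1)
7. t=5/3 → R at (5,2); v=(-3,1)
8. t=5/3 → L at (0,11/3); v=(3,1)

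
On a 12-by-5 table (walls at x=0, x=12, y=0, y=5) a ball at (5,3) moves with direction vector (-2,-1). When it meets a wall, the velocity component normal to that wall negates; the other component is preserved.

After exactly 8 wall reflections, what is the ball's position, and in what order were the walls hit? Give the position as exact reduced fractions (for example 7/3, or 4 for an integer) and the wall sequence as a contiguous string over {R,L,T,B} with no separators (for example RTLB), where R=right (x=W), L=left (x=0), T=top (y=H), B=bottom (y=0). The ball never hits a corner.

1. t=5/2 → L at (0,1/2); v=(2,-1)
2. t=1/2 → B at (1,0); v=(2,1)
3. t=5 → T at (11,5); v=(2,-1)
4. t=1/2 → R at (12,9/2); v=(-2,-1)
5. t=9/2 → B at (3,0); v=(-2,1)
6. t=3/2 → L at (0,3/2); v=(2,1)
7. t=7/2 → T at (7,5); v=(2,-1)
8. t=5/2 → R at (12,5/2); v=(-2,-1)

Final position: (12,5/2)
Wall sequence: LBTRBLTR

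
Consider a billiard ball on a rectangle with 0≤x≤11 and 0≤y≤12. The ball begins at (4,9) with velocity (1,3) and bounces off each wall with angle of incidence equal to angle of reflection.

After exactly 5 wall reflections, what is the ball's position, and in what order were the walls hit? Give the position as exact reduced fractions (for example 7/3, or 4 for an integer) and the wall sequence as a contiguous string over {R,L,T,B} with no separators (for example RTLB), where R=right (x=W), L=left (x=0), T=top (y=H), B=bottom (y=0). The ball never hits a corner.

1. t=1 → T at (5,12); v=(1,-3)
2. t=4 → B at (9,0); v=(1,3)
3. t=2 → R at (11,6); v=(-1,3)
4. t=2 → T at (9,12); v=(-1,-3)
5. t=4 → B at (5,0); v=(-1,3)

Final position: (5,0)
Wall sequence: TBRTB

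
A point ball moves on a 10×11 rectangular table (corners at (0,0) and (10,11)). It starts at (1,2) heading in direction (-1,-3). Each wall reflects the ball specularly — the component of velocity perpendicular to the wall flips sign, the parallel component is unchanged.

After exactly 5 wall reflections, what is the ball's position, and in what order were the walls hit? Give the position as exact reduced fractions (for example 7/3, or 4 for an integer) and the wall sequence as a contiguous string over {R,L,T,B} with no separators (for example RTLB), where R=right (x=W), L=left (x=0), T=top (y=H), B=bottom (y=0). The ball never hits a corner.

Final position: (10,9)
Wall sequence: BLTBR

1. t=2/3 → B at (1/3,0); v=(-1,3)
2. t=1/3 → L at (0,1); v=(1,3)
3. t=10/3 → T at (10/3,11); v=(1,-3)
4. t=11/3 → B at (7,0); v=(1,3)
5. t=3 → R at (10,9); v=(-1,3)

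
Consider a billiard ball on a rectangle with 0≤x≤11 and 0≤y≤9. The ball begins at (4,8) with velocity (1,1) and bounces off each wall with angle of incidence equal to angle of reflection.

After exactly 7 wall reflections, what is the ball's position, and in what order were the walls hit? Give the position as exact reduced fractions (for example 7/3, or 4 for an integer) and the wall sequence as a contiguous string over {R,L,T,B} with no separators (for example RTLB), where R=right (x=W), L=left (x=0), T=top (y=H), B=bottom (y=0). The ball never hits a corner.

Final position: (11,1)
Wall sequence: TRBLTBR

1. t=1 → T at (5,9); v=(1,-1)
2. t=6 → R at (11,3); v=(-1,-1)
3. t=3 → B at (8,0); v=(-1,1)
4. t=8 → L at (0,8); v=(1,1)
5. t=1 → T at (1,9); v=(1,-1)
6. t=9 → B at (10,0); v=(1,1)
7. t=1 → R at (11,1); v=(-1,1)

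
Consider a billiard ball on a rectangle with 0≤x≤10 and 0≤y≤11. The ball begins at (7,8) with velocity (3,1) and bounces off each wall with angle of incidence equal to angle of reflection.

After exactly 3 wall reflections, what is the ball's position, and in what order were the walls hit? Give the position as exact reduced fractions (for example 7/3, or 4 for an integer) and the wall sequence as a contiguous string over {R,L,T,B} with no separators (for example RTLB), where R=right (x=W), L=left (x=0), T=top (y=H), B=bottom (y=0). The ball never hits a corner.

Final position: (0,29/3)
Wall sequence: RTL

1. t=1 → R at (10,9); v=(-3,1)
2. t=2 → T at (4,11); v=(-3,-1)
3. t=4/3 → L at (0,29/3); v=(3,-1)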